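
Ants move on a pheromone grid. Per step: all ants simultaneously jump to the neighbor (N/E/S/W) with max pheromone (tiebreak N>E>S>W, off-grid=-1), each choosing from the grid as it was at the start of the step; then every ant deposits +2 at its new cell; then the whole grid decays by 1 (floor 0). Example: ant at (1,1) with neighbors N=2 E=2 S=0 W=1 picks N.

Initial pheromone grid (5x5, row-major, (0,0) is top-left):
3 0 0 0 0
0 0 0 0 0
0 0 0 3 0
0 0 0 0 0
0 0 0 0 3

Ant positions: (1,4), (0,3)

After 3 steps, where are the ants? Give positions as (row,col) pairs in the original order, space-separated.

Step 1: ant0:(1,4)->N->(0,4) | ant1:(0,3)->E->(0,4)
  grid max=3 at (0,4)
Step 2: ant0:(0,4)->S->(1,4) | ant1:(0,4)->S->(1,4)
  grid max=3 at (1,4)
Step 3: ant0:(1,4)->N->(0,4) | ant1:(1,4)->N->(0,4)
  grid max=5 at (0,4)

(0,4) (0,4)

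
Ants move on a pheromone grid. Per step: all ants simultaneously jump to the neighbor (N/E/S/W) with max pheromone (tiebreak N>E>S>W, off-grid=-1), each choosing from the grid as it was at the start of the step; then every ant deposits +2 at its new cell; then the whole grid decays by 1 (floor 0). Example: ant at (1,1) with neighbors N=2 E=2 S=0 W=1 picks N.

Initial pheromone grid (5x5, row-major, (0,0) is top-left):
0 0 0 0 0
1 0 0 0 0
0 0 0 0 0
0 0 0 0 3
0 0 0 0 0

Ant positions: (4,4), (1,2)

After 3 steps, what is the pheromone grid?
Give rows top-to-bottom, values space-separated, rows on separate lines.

After step 1: ants at (3,4),(0,2)
  0 0 1 0 0
  0 0 0 0 0
  0 0 0 0 0
  0 0 0 0 4
  0 0 0 0 0
After step 2: ants at (2,4),(0,3)
  0 0 0 1 0
  0 0 0 0 0
  0 0 0 0 1
  0 0 0 0 3
  0 0 0 0 0
After step 3: ants at (3,4),(0,4)
  0 0 0 0 1
  0 0 0 0 0
  0 0 0 0 0
  0 0 0 0 4
  0 0 0 0 0

0 0 0 0 1
0 0 0 0 0
0 0 0 0 0
0 0 0 0 4
0 0 0 0 0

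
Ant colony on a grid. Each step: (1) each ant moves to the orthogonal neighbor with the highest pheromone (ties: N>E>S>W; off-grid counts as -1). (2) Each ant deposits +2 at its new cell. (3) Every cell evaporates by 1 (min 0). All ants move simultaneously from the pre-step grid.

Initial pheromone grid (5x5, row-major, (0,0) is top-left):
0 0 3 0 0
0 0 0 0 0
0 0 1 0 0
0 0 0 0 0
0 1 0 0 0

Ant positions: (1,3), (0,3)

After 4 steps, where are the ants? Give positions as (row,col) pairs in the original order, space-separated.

Step 1: ant0:(1,3)->N->(0,3) | ant1:(0,3)->W->(0,2)
  grid max=4 at (0,2)
Step 2: ant0:(0,3)->W->(0,2) | ant1:(0,2)->E->(0,3)
  grid max=5 at (0,2)
Step 3: ant0:(0,2)->E->(0,3) | ant1:(0,3)->W->(0,2)
  grid max=6 at (0,2)
Step 4: ant0:(0,3)->W->(0,2) | ant1:(0,2)->E->(0,3)
  grid max=7 at (0,2)

(0,2) (0,3)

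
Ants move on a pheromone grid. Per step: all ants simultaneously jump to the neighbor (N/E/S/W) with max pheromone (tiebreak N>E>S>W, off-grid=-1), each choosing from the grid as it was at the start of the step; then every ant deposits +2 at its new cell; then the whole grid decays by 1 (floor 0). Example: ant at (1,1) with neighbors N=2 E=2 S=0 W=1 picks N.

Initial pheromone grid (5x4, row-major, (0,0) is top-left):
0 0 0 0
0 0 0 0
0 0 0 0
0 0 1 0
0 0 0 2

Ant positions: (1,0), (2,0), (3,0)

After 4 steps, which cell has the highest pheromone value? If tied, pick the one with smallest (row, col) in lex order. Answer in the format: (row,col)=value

Answer: (1,0)=8

Derivation:
Step 1: ant0:(1,0)->N->(0,0) | ant1:(2,0)->N->(1,0) | ant2:(3,0)->N->(2,0)
  grid max=1 at (0,0)
Step 2: ant0:(0,0)->S->(1,0) | ant1:(1,0)->N->(0,0) | ant2:(2,0)->N->(1,0)
  grid max=4 at (1,0)
Step 3: ant0:(1,0)->N->(0,0) | ant1:(0,0)->S->(1,0) | ant2:(1,0)->N->(0,0)
  grid max=5 at (0,0)
Step 4: ant0:(0,0)->S->(1,0) | ant1:(1,0)->N->(0,0) | ant2:(0,0)->S->(1,0)
  grid max=8 at (1,0)
Final grid:
  6 0 0 0
  8 0 0 0
  0 0 0 0
  0 0 0 0
  0 0 0 0
Max pheromone 8 at (1,0)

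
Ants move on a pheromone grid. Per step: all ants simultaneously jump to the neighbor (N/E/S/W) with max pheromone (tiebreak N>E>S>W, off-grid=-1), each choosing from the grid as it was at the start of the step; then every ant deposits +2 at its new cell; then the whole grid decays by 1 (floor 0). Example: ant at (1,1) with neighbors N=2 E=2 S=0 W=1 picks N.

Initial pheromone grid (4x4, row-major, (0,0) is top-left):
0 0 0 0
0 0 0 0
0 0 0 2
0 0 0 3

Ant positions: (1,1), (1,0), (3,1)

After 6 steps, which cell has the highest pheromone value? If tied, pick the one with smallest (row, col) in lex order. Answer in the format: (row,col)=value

Answer: (0,0)=10

Derivation:
Step 1: ant0:(1,1)->N->(0,1) | ant1:(1,0)->N->(0,0) | ant2:(3,1)->N->(2,1)
  grid max=2 at (3,3)
Step 2: ant0:(0,1)->W->(0,0) | ant1:(0,0)->E->(0,1) | ant2:(2,1)->N->(1,1)
  grid max=2 at (0,0)
Step 3: ant0:(0,0)->E->(0,1) | ant1:(0,1)->W->(0,0) | ant2:(1,1)->N->(0,1)
  grid max=5 at (0,1)
Step 4: ant0:(0,1)->W->(0,0) | ant1:(0,0)->E->(0,1) | ant2:(0,1)->W->(0,0)
  grid max=6 at (0,0)
Step 5: ant0:(0,0)->E->(0,1) | ant1:(0,1)->W->(0,0) | ant2:(0,0)->E->(0,1)
  grid max=9 at (0,1)
Step 6: ant0:(0,1)->W->(0,0) | ant1:(0,0)->E->(0,1) | ant2:(0,1)->W->(0,0)
  grid max=10 at (0,0)
Final grid:
  10 10 0 0
  0 0 0 0
  0 0 0 0
  0 0 0 0
Max pheromone 10 at (0,0)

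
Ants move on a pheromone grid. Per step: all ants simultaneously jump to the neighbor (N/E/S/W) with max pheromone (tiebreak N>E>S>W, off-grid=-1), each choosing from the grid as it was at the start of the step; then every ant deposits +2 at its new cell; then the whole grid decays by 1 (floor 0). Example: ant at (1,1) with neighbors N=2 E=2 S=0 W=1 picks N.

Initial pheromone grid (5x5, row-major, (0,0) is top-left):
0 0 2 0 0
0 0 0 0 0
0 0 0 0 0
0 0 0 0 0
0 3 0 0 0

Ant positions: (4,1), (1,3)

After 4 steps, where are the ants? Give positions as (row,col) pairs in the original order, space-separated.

Step 1: ant0:(4,1)->N->(3,1) | ant1:(1,3)->N->(0,3)
  grid max=2 at (4,1)
Step 2: ant0:(3,1)->S->(4,1) | ant1:(0,3)->W->(0,2)
  grid max=3 at (4,1)
Step 3: ant0:(4,1)->N->(3,1) | ant1:(0,2)->E->(0,3)
  grid max=2 at (4,1)
Step 4: ant0:(3,1)->S->(4,1) | ant1:(0,3)->W->(0,2)
  grid max=3 at (4,1)

(4,1) (0,2)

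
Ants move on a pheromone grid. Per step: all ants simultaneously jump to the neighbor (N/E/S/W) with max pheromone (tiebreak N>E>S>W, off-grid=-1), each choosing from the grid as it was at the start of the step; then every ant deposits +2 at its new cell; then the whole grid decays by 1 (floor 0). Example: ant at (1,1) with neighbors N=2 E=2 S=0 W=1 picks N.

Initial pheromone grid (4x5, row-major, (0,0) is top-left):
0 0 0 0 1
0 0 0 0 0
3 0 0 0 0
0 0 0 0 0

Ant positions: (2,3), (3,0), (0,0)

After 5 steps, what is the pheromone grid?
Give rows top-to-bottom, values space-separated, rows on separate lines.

After step 1: ants at (1,3),(2,0),(0,1)
  0 1 0 0 0
  0 0 0 1 0
  4 0 0 0 0
  0 0 0 0 0
After step 2: ants at (0,3),(1,0),(0,2)
  0 0 1 1 0
  1 0 0 0 0
  3 0 0 0 0
  0 0 0 0 0
After step 3: ants at (0,2),(2,0),(0,3)
  0 0 2 2 0
  0 0 0 0 0
  4 0 0 0 0
  0 0 0 0 0
After step 4: ants at (0,3),(1,0),(0,2)
  0 0 3 3 0
  1 0 0 0 0
  3 0 0 0 0
  0 0 0 0 0
After step 5: ants at (0,2),(2,0),(0,3)
  0 0 4 4 0
  0 0 0 0 0
  4 0 0 0 0
  0 0 0 0 0

0 0 4 4 0
0 0 0 0 0
4 0 0 0 0
0 0 0 0 0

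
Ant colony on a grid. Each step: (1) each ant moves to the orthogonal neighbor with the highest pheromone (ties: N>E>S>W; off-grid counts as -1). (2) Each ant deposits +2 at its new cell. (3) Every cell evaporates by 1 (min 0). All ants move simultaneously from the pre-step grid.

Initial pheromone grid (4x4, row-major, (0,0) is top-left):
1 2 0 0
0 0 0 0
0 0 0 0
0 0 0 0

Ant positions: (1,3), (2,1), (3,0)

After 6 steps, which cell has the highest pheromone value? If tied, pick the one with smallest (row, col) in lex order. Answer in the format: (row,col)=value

Answer: (0,2)=6

Derivation:
Step 1: ant0:(1,3)->N->(0,3) | ant1:(2,1)->N->(1,1) | ant2:(3,0)->N->(2,0)
  grid max=1 at (0,1)
Step 2: ant0:(0,3)->S->(1,3) | ant1:(1,1)->N->(0,1) | ant2:(2,0)->N->(1,0)
  grid max=2 at (0,1)
Step 3: ant0:(1,3)->N->(0,3) | ant1:(0,1)->E->(0,2) | ant2:(1,0)->N->(0,0)
  grid max=1 at (0,0)
Step 4: ant0:(0,3)->W->(0,2) | ant1:(0,2)->E->(0,3) | ant2:(0,0)->E->(0,1)
  grid max=2 at (0,1)
Step 5: ant0:(0,2)->E->(0,3) | ant1:(0,3)->W->(0,2) | ant2:(0,1)->E->(0,2)
  grid max=5 at (0,2)
Step 6: ant0:(0,3)->W->(0,2) | ant1:(0,2)->E->(0,3) | ant2:(0,2)->E->(0,3)
  grid max=6 at (0,2)
Final grid:
  0 0 6 6
  0 0 0 0
  0 0 0 0
  0 0 0 0
Max pheromone 6 at (0,2)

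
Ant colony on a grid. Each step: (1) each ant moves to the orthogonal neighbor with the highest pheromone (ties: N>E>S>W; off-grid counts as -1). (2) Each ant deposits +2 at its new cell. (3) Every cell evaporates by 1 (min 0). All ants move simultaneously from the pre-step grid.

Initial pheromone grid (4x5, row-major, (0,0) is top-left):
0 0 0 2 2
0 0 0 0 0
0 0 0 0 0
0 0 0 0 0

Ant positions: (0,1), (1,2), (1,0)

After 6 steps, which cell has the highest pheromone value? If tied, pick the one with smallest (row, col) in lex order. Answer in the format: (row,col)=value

Answer: (0,3)=12

Derivation:
Step 1: ant0:(0,1)->E->(0,2) | ant1:(1,2)->N->(0,2) | ant2:(1,0)->N->(0,0)
  grid max=3 at (0,2)
Step 2: ant0:(0,2)->E->(0,3) | ant1:(0,2)->E->(0,3) | ant2:(0,0)->E->(0,1)
  grid max=4 at (0,3)
Step 3: ant0:(0,3)->W->(0,2) | ant1:(0,3)->W->(0,2) | ant2:(0,1)->E->(0,2)
  grid max=7 at (0,2)
Step 4: ant0:(0,2)->E->(0,3) | ant1:(0,2)->E->(0,3) | ant2:(0,2)->E->(0,3)
  grid max=8 at (0,3)
Step 5: ant0:(0,3)->W->(0,2) | ant1:(0,3)->W->(0,2) | ant2:(0,3)->W->(0,2)
  grid max=11 at (0,2)
Step 6: ant0:(0,2)->E->(0,3) | ant1:(0,2)->E->(0,3) | ant2:(0,2)->E->(0,3)
  grid max=12 at (0,3)
Final grid:
  0 0 10 12 0
  0 0 0 0 0
  0 0 0 0 0
  0 0 0 0 0
Max pheromone 12 at (0,3)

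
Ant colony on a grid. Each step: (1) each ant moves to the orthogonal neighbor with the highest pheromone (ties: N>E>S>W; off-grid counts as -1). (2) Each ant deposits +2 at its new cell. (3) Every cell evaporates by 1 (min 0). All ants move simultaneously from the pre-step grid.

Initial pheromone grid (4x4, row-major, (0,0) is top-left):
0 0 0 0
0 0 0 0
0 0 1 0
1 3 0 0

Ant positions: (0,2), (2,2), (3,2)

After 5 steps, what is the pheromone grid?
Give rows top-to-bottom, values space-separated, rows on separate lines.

After step 1: ants at (0,3),(1,2),(3,1)
  0 0 0 1
  0 0 1 0
  0 0 0 0
  0 4 0 0
After step 2: ants at (1,3),(0,2),(2,1)
  0 0 1 0
  0 0 0 1
  0 1 0 0
  0 3 0 0
After step 3: ants at (0,3),(0,3),(3,1)
  0 0 0 3
  0 0 0 0
  0 0 0 0
  0 4 0 0
After step 4: ants at (1,3),(1,3),(2,1)
  0 0 0 2
  0 0 0 3
  0 1 0 0
  0 3 0 0
After step 5: ants at (0,3),(0,3),(3,1)
  0 0 0 5
  0 0 0 2
  0 0 0 0
  0 4 0 0

0 0 0 5
0 0 0 2
0 0 0 0
0 4 0 0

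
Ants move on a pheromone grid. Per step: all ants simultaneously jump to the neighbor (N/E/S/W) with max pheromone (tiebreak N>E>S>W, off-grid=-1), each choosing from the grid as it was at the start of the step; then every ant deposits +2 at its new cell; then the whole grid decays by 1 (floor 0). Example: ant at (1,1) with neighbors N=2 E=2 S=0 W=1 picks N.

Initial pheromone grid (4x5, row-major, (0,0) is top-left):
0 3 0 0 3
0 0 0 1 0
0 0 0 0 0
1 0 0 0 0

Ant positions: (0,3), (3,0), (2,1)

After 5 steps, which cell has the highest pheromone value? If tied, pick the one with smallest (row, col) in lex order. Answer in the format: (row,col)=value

Answer: (0,1)=4

Derivation:
Step 1: ant0:(0,3)->E->(0,4) | ant1:(3,0)->N->(2,0) | ant2:(2,1)->N->(1,1)
  grid max=4 at (0,4)
Step 2: ant0:(0,4)->S->(1,4) | ant1:(2,0)->N->(1,0) | ant2:(1,1)->N->(0,1)
  grid max=3 at (0,1)
Step 3: ant0:(1,4)->N->(0,4) | ant1:(1,0)->N->(0,0) | ant2:(0,1)->E->(0,2)
  grid max=4 at (0,4)
Step 4: ant0:(0,4)->S->(1,4) | ant1:(0,0)->E->(0,1) | ant2:(0,2)->W->(0,1)
  grid max=5 at (0,1)
Step 5: ant0:(1,4)->N->(0,4) | ant1:(0,1)->E->(0,2) | ant2:(0,1)->E->(0,2)
  grid max=4 at (0,1)
Final grid:
  0 4 3 0 4
  0 0 0 0 0
  0 0 0 0 0
  0 0 0 0 0
Max pheromone 4 at (0,1)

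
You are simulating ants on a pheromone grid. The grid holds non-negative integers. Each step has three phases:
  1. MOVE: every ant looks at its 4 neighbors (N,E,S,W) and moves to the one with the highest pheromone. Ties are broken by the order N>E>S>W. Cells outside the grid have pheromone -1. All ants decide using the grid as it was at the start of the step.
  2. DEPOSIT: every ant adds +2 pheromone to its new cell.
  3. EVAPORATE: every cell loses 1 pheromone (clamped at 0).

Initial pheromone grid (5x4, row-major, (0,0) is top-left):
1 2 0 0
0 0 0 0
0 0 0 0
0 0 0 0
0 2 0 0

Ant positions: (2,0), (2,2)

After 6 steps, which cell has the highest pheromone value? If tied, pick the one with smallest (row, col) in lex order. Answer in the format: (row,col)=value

Step 1: ant0:(2,0)->N->(1,0) | ant1:(2,2)->N->(1,2)
  grid max=1 at (0,1)
Step 2: ant0:(1,0)->N->(0,0) | ant1:(1,2)->N->(0,2)
  grid max=1 at (0,0)
Step 3: ant0:(0,0)->E->(0,1) | ant1:(0,2)->E->(0,3)
  grid max=1 at (0,1)
Step 4: ant0:(0,1)->E->(0,2) | ant1:(0,3)->S->(1,3)
  grid max=1 at (0,2)
Step 5: ant0:(0,2)->E->(0,3) | ant1:(1,3)->N->(0,3)
  grid max=3 at (0,3)
Step 6: ant0:(0,3)->S->(1,3) | ant1:(0,3)->S->(1,3)
  grid max=3 at (1,3)
Final grid:
  0 0 0 2
  0 0 0 3
  0 0 0 0
  0 0 0 0
  0 0 0 0
Max pheromone 3 at (1,3)

Answer: (1,3)=3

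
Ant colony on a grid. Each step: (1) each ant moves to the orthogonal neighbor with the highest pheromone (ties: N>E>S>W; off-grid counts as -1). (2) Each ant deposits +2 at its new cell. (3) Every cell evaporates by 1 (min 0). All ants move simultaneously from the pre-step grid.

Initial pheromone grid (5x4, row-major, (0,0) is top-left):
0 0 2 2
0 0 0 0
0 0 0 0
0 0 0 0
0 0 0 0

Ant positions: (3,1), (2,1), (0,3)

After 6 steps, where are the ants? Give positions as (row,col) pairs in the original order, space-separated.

Step 1: ant0:(3,1)->N->(2,1) | ant1:(2,1)->N->(1,1) | ant2:(0,3)->W->(0,2)
  grid max=3 at (0,2)
Step 2: ant0:(2,1)->N->(1,1) | ant1:(1,1)->S->(2,1) | ant2:(0,2)->E->(0,3)
  grid max=2 at (0,2)
Step 3: ant0:(1,1)->S->(2,1) | ant1:(2,1)->N->(1,1) | ant2:(0,3)->W->(0,2)
  grid max=3 at (0,2)
Step 4: ant0:(2,1)->N->(1,1) | ant1:(1,1)->S->(2,1) | ant2:(0,2)->E->(0,3)
  grid max=4 at (1,1)
Step 5: ant0:(1,1)->S->(2,1) | ant1:(2,1)->N->(1,1) | ant2:(0,3)->W->(0,2)
  grid max=5 at (1,1)
Step 6: ant0:(2,1)->N->(1,1) | ant1:(1,1)->S->(2,1) | ant2:(0,2)->E->(0,3)
  grid max=6 at (1,1)

(1,1) (2,1) (0,3)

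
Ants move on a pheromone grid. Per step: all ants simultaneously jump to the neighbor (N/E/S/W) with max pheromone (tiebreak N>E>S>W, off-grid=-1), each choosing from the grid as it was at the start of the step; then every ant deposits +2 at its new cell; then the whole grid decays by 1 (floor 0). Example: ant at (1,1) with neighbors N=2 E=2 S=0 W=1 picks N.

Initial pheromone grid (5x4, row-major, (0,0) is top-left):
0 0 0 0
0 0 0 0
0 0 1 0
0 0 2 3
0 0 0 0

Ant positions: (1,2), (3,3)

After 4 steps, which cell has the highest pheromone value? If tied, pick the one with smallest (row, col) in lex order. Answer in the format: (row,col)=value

Step 1: ant0:(1,2)->S->(2,2) | ant1:(3,3)->W->(3,2)
  grid max=3 at (3,2)
Step 2: ant0:(2,2)->S->(3,2) | ant1:(3,2)->N->(2,2)
  grid max=4 at (3,2)
Step 3: ant0:(3,2)->N->(2,2) | ant1:(2,2)->S->(3,2)
  grid max=5 at (3,2)
Step 4: ant0:(2,2)->S->(3,2) | ant1:(3,2)->N->(2,2)
  grid max=6 at (3,2)
Final grid:
  0 0 0 0
  0 0 0 0
  0 0 5 0
  0 0 6 0
  0 0 0 0
Max pheromone 6 at (3,2)

Answer: (3,2)=6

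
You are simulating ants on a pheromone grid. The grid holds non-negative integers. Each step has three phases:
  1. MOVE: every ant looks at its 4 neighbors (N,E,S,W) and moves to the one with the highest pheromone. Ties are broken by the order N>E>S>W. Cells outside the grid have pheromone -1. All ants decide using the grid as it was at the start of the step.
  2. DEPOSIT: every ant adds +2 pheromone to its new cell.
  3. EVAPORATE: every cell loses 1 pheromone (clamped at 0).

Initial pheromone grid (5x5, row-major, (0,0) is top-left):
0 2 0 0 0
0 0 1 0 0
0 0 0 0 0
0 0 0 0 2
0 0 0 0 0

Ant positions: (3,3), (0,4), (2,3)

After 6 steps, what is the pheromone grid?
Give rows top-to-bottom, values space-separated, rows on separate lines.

After step 1: ants at (3,4),(1,4),(1,3)
  0 1 0 0 0
  0 0 0 1 1
  0 0 0 0 0
  0 0 0 0 3
  0 0 0 0 0
After step 2: ants at (2,4),(1,3),(1,4)
  0 0 0 0 0
  0 0 0 2 2
  0 0 0 0 1
  0 0 0 0 2
  0 0 0 0 0
After step 3: ants at (1,4),(1,4),(1,3)
  0 0 0 0 0
  0 0 0 3 5
  0 0 0 0 0
  0 0 0 0 1
  0 0 0 0 0
After step 4: ants at (1,3),(1,3),(1,4)
  0 0 0 0 0
  0 0 0 6 6
  0 0 0 0 0
  0 0 0 0 0
  0 0 0 0 0
After step 5: ants at (1,4),(1,4),(1,3)
  0 0 0 0 0
  0 0 0 7 9
  0 0 0 0 0
  0 0 0 0 0
  0 0 0 0 0
After step 6: ants at (1,3),(1,3),(1,4)
  0 0 0 0 0
  0 0 0 10 10
  0 0 0 0 0
  0 0 0 0 0
  0 0 0 0 0

0 0 0 0 0
0 0 0 10 10
0 0 0 0 0
0 0 0 0 0
0 0 0 0 0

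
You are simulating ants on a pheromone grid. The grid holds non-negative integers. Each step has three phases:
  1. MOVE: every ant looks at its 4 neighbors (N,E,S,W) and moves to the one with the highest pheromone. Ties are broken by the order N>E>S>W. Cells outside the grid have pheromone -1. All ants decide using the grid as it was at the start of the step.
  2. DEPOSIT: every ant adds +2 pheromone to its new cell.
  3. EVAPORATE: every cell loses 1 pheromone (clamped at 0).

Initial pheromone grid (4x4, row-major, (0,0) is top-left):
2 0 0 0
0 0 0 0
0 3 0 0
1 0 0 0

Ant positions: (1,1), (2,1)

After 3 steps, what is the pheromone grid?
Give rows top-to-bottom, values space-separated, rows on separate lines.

After step 1: ants at (2,1),(1,1)
  1 0 0 0
  0 1 0 0
  0 4 0 0
  0 0 0 0
After step 2: ants at (1,1),(2,1)
  0 0 0 0
  0 2 0 0
  0 5 0 0
  0 0 0 0
After step 3: ants at (2,1),(1,1)
  0 0 0 0
  0 3 0 0
  0 6 0 0
  0 0 0 0

0 0 0 0
0 3 0 0
0 6 0 0
0 0 0 0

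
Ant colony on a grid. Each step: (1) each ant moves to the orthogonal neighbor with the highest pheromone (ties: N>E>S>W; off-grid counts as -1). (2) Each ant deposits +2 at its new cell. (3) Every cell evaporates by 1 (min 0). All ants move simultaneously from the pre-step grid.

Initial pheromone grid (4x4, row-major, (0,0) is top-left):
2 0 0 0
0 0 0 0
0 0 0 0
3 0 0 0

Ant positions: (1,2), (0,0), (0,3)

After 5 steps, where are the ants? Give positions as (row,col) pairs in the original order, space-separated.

Step 1: ant0:(1,2)->N->(0,2) | ant1:(0,0)->E->(0,1) | ant2:(0,3)->S->(1,3)
  grid max=2 at (3,0)
Step 2: ant0:(0,2)->W->(0,1) | ant1:(0,1)->E->(0,2) | ant2:(1,3)->N->(0,3)
  grid max=2 at (0,1)
Step 3: ant0:(0,1)->E->(0,2) | ant1:(0,2)->W->(0,1) | ant2:(0,3)->W->(0,2)
  grid max=5 at (0,2)
Step 4: ant0:(0,2)->W->(0,1) | ant1:(0,1)->E->(0,2) | ant2:(0,2)->W->(0,1)
  grid max=6 at (0,1)
Step 5: ant0:(0,1)->E->(0,2) | ant1:(0,2)->W->(0,1) | ant2:(0,1)->E->(0,2)
  grid max=9 at (0,2)

(0,2) (0,1) (0,2)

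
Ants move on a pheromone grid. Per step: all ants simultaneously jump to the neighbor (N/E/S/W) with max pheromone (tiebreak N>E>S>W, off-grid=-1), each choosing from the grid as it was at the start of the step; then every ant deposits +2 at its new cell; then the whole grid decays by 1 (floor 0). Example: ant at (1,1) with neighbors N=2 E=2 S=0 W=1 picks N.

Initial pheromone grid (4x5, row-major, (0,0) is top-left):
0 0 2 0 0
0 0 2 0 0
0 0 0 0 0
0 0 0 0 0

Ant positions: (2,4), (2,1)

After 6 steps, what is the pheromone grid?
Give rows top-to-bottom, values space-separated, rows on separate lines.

After step 1: ants at (1,4),(1,1)
  0 0 1 0 0
  0 1 1 0 1
  0 0 0 0 0
  0 0 0 0 0
After step 2: ants at (0,4),(1,2)
  0 0 0 0 1
  0 0 2 0 0
  0 0 0 0 0
  0 0 0 0 0
After step 3: ants at (1,4),(0,2)
  0 0 1 0 0
  0 0 1 0 1
  0 0 0 0 0
  0 0 0 0 0
After step 4: ants at (0,4),(1,2)
  0 0 0 0 1
  0 0 2 0 0
  0 0 0 0 0
  0 0 0 0 0
After step 5: ants at (1,4),(0,2)
  0 0 1 0 0
  0 0 1 0 1
  0 0 0 0 0
  0 0 0 0 0
After step 6: ants at (0,4),(1,2)
  0 0 0 0 1
  0 0 2 0 0
  0 0 0 0 0
  0 0 0 0 0

0 0 0 0 1
0 0 2 0 0
0 0 0 0 0
0 0 0 0 0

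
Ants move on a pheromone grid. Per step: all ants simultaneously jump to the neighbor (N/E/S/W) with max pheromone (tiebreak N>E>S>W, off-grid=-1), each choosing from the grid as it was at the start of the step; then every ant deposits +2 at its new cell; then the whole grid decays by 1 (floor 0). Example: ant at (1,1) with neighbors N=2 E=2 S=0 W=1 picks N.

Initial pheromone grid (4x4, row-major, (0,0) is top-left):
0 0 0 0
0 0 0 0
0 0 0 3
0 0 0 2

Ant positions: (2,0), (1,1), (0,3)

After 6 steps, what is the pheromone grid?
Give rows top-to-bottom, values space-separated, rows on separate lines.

After step 1: ants at (1,0),(0,1),(1,3)
  0 1 0 0
  1 0 0 1
  0 0 0 2
  0 0 0 1
After step 2: ants at (0,0),(0,2),(2,3)
  1 0 1 0
  0 0 0 0
  0 0 0 3
  0 0 0 0
After step 3: ants at (0,1),(0,3),(1,3)
  0 1 0 1
  0 0 0 1
  0 0 0 2
  0 0 0 0
After step 4: ants at (0,2),(1,3),(2,3)
  0 0 1 0
  0 0 0 2
  0 0 0 3
  0 0 0 0
After step 5: ants at (0,3),(2,3),(1,3)
  0 0 0 1
  0 0 0 3
  0 0 0 4
  0 0 0 0
After step 6: ants at (1,3),(1,3),(2,3)
  0 0 0 0
  0 0 0 6
  0 0 0 5
  0 0 0 0

0 0 0 0
0 0 0 6
0 0 0 5
0 0 0 0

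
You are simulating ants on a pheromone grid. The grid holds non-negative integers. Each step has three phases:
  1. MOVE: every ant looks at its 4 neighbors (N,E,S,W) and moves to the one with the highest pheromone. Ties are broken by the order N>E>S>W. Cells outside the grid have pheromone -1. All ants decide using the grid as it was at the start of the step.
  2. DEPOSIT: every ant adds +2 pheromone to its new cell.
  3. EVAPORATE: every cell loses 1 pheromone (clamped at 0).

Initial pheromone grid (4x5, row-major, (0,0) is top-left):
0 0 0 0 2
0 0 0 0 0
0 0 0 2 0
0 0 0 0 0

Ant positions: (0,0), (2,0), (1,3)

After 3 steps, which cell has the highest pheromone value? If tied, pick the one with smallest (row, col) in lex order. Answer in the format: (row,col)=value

Step 1: ant0:(0,0)->E->(0,1) | ant1:(2,0)->N->(1,0) | ant2:(1,3)->S->(2,3)
  grid max=3 at (2,3)
Step 2: ant0:(0,1)->E->(0,2) | ant1:(1,0)->N->(0,0) | ant2:(2,3)->N->(1,3)
  grid max=2 at (2,3)
Step 3: ant0:(0,2)->E->(0,3) | ant1:(0,0)->E->(0,1) | ant2:(1,3)->S->(2,3)
  grid max=3 at (2,3)
Final grid:
  0 1 0 1 0
  0 0 0 0 0
  0 0 0 3 0
  0 0 0 0 0
Max pheromone 3 at (2,3)

Answer: (2,3)=3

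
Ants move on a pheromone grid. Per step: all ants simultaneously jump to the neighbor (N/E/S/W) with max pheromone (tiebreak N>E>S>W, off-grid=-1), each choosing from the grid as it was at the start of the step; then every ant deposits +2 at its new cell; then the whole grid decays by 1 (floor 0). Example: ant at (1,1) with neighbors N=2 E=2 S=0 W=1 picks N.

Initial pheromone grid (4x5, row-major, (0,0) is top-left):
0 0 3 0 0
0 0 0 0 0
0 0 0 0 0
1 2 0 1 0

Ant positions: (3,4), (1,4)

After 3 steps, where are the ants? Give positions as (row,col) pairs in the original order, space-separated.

Step 1: ant0:(3,4)->W->(3,3) | ant1:(1,4)->N->(0,4)
  grid max=2 at (0,2)
Step 2: ant0:(3,3)->N->(2,3) | ant1:(0,4)->S->(1,4)
  grid max=1 at (0,2)
Step 3: ant0:(2,3)->S->(3,3) | ant1:(1,4)->N->(0,4)
  grid max=2 at (3,3)

(3,3) (0,4)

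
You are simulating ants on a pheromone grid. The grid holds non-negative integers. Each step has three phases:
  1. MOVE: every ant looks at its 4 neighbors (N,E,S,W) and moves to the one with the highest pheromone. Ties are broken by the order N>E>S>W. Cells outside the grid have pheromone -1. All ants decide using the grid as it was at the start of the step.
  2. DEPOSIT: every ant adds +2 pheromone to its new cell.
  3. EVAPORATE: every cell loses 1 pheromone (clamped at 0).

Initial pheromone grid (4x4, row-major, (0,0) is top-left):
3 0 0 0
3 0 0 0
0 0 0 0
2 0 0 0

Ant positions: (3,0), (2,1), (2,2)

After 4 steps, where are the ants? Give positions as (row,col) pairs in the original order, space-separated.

Step 1: ant0:(3,0)->N->(2,0) | ant1:(2,1)->N->(1,1) | ant2:(2,2)->N->(1,2)
  grid max=2 at (0,0)
Step 2: ant0:(2,0)->N->(1,0) | ant1:(1,1)->W->(1,0) | ant2:(1,2)->W->(1,1)
  grid max=5 at (1,0)
Step 3: ant0:(1,0)->E->(1,1) | ant1:(1,0)->E->(1,1) | ant2:(1,1)->W->(1,0)
  grid max=6 at (1,0)
Step 4: ant0:(1,1)->W->(1,0) | ant1:(1,1)->W->(1,0) | ant2:(1,0)->E->(1,1)
  grid max=9 at (1,0)

(1,0) (1,0) (1,1)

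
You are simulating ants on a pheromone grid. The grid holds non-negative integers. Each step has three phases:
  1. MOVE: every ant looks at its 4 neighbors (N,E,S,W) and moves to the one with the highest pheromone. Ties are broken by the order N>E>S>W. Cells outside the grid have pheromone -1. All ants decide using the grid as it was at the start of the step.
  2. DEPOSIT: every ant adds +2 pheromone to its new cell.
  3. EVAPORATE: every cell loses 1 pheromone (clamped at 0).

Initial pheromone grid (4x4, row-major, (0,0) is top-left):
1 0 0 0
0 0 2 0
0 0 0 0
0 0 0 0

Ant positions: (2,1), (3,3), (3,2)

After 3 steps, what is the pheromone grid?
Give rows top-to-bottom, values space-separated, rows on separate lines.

After step 1: ants at (1,1),(2,3),(2,2)
  0 0 0 0
  0 1 1 0
  0 0 1 1
  0 0 0 0
After step 2: ants at (1,2),(2,2),(1,2)
  0 0 0 0
  0 0 4 0
  0 0 2 0
  0 0 0 0
After step 3: ants at (2,2),(1,2),(2,2)
  0 0 0 0
  0 0 5 0
  0 0 5 0
  0 0 0 0

0 0 0 0
0 0 5 0
0 0 5 0
0 0 0 0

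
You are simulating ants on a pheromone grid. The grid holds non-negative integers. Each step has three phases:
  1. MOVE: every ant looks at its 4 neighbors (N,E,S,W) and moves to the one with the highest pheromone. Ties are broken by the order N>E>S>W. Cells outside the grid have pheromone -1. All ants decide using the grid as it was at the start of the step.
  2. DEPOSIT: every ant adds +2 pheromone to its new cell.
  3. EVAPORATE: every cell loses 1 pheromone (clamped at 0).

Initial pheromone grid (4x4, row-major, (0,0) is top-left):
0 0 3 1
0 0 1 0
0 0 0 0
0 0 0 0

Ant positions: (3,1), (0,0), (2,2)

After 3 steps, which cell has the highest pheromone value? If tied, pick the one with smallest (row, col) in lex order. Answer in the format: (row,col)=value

Step 1: ant0:(3,1)->N->(2,1) | ant1:(0,0)->E->(0,1) | ant2:(2,2)->N->(1,2)
  grid max=2 at (0,2)
Step 2: ant0:(2,1)->N->(1,1) | ant1:(0,1)->E->(0,2) | ant2:(1,2)->N->(0,2)
  grid max=5 at (0,2)
Step 3: ant0:(1,1)->E->(1,2) | ant1:(0,2)->S->(1,2) | ant2:(0,2)->S->(1,2)
  grid max=6 at (1,2)
Final grid:
  0 0 4 0
  0 0 6 0
  0 0 0 0
  0 0 0 0
Max pheromone 6 at (1,2)

Answer: (1,2)=6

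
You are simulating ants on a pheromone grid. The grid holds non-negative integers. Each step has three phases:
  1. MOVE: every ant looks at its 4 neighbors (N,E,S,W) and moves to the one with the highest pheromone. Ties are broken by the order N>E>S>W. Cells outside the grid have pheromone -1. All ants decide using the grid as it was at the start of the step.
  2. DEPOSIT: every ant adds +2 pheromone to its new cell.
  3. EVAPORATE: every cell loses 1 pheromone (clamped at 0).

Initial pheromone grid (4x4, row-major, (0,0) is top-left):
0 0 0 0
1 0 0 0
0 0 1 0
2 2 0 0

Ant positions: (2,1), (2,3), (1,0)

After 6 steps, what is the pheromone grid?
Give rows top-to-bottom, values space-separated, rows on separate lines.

After step 1: ants at (3,1),(2,2),(0,0)
  1 0 0 0
  0 0 0 0
  0 0 2 0
  1 3 0 0
After step 2: ants at (3,0),(1,2),(0,1)
  0 1 0 0
  0 0 1 0
  0 0 1 0
  2 2 0 0
After step 3: ants at (3,1),(2,2),(0,2)
  0 0 1 0
  0 0 0 0
  0 0 2 0
  1 3 0 0
After step 4: ants at (3,0),(1,2),(0,3)
  0 0 0 1
  0 0 1 0
  0 0 1 0
  2 2 0 0
After step 5: ants at (3,1),(2,2),(1,3)
  0 0 0 0
  0 0 0 1
  0 0 2 0
  1 3 0 0
After step 6: ants at (3,0),(1,2),(0,3)
  0 0 0 1
  0 0 1 0
  0 0 1 0
  2 2 0 0

0 0 0 1
0 0 1 0
0 0 1 0
2 2 0 0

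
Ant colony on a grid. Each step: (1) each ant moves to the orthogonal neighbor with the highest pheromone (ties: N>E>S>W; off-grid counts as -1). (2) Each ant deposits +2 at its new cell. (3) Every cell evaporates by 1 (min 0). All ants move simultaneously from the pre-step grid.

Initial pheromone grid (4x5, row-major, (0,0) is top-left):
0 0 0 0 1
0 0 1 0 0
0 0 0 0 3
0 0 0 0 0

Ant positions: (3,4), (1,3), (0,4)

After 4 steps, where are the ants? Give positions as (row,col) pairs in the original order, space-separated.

Step 1: ant0:(3,4)->N->(2,4) | ant1:(1,3)->W->(1,2) | ant2:(0,4)->S->(1,4)
  grid max=4 at (2,4)
Step 2: ant0:(2,4)->N->(1,4) | ant1:(1,2)->N->(0,2) | ant2:(1,4)->S->(2,4)
  grid max=5 at (2,4)
Step 3: ant0:(1,4)->S->(2,4) | ant1:(0,2)->S->(1,2) | ant2:(2,4)->N->(1,4)
  grid max=6 at (2,4)
Step 4: ant0:(2,4)->N->(1,4) | ant1:(1,2)->N->(0,2) | ant2:(1,4)->S->(2,4)
  grid max=7 at (2,4)

(1,4) (0,2) (2,4)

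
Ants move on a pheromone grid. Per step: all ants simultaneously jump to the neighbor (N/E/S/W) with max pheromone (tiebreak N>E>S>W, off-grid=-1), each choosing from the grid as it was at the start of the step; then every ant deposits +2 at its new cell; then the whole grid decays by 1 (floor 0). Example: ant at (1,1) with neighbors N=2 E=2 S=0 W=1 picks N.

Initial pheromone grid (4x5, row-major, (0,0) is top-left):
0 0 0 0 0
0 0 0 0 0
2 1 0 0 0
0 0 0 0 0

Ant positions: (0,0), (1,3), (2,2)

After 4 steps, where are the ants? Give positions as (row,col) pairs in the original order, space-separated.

Step 1: ant0:(0,0)->E->(0,1) | ant1:(1,3)->N->(0,3) | ant2:(2,2)->W->(2,1)
  grid max=2 at (2,1)
Step 2: ant0:(0,1)->E->(0,2) | ant1:(0,3)->E->(0,4) | ant2:(2,1)->W->(2,0)
  grid max=2 at (2,0)
Step 3: ant0:(0,2)->E->(0,3) | ant1:(0,4)->S->(1,4) | ant2:(2,0)->E->(2,1)
  grid max=2 at (2,1)
Step 4: ant0:(0,3)->E->(0,4) | ant1:(1,4)->N->(0,4) | ant2:(2,1)->W->(2,0)
  grid max=3 at (0,4)

(0,4) (0,4) (2,0)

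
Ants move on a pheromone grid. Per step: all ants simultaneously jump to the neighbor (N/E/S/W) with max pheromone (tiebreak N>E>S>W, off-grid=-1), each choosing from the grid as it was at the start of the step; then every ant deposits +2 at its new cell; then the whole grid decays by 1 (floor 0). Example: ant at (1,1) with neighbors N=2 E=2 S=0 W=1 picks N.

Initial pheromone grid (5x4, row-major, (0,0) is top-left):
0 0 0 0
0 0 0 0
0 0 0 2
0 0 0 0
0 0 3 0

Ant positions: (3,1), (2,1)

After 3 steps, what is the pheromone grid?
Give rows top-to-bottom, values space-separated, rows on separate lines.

After step 1: ants at (2,1),(1,1)
  0 0 0 0
  0 1 0 0
  0 1 0 1
  0 0 0 0
  0 0 2 0
After step 2: ants at (1,1),(2,1)
  0 0 0 0
  0 2 0 0
  0 2 0 0
  0 0 0 0
  0 0 1 0
After step 3: ants at (2,1),(1,1)
  0 0 0 0
  0 3 0 0
  0 3 0 0
  0 0 0 0
  0 0 0 0

0 0 0 0
0 3 0 0
0 3 0 0
0 0 0 0
0 0 0 0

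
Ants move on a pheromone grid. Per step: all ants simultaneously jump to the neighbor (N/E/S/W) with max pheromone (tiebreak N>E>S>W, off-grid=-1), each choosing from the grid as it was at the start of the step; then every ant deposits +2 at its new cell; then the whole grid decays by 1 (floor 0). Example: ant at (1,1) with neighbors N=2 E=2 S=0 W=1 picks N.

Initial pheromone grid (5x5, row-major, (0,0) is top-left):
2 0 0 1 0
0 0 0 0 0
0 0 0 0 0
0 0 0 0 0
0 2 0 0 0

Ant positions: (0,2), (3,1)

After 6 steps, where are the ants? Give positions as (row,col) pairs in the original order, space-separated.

Step 1: ant0:(0,2)->E->(0,3) | ant1:(3,1)->S->(4,1)
  grid max=3 at (4,1)
Step 2: ant0:(0,3)->E->(0,4) | ant1:(4,1)->N->(3,1)
  grid max=2 at (4,1)
Step 3: ant0:(0,4)->W->(0,3) | ant1:(3,1)->S->(4,1)
  grid max=3 at (4,1)
Step 4: ant0:(0,3)->E->(0,4) | ant1:(4,1)->N->(3,1)
  grid max=2 at (4,1)
Step 5: ant0:(0,4)->W->(0,3) | ant1:(3,1)->S->(4,1)
  grid max=3 at (4,1)
Step 6: ant0:(0,3)->E->(0,4) | ant1:(4,1)->N->(3,1)
  grid max=2 at (4,1)

(0,4) (3,1)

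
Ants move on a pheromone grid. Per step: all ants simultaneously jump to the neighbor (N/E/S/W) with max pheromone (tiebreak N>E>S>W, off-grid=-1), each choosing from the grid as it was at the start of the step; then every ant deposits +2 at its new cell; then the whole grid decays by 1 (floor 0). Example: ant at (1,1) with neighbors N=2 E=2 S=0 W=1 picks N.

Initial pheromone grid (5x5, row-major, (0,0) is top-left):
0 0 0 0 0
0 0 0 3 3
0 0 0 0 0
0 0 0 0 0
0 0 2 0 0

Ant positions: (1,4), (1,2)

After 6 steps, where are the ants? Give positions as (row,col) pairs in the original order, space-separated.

Step 1: ant0:(1,4)->W->(1,3) | ant1:(1,2)->E->(1,3)
  grid max=6 at (1,3)
Step 2: ant0:(1,3)->E->(1,4) | ant1:(1,3)->E->(1,4)
  grid max=5 at (1,3)
Step 3: ant0:(1,4)->W->(1,3) | ant1:(1,4)->W->(1,3)
  grid max=8 at (1,3)
Step 4: ant0:(1,3)->E->(1,4) | ant1:(1,3)->E->(1,4)
  grid max=7 at (1,3)
Step 5: ant0:(1,4)->W->(1,3) | ant1:(1,4)->W->(1,3)
  grid max=10 at (1,3)
Step 6: ant0:(1,3)->E->(1,4) | ant1:(1,3)->E->(1,4)
  grid max=9 at (1,3)

(1,4) (1,4)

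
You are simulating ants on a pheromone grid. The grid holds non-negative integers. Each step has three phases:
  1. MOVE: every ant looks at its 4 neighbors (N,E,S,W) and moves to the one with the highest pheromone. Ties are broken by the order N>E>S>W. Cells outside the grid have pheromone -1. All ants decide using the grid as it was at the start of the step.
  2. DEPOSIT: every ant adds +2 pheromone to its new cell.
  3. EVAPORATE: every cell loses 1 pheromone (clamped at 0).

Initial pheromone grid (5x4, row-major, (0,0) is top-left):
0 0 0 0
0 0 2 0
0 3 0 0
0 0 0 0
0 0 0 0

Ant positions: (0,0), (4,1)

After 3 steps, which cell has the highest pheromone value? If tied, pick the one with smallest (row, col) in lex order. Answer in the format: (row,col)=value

Step 1: ant0:(0,0)->E->(0,1) | ant1:(4,1)->N->(3,1)
  grid max=2 at (2,1)
Step 2: ant0:(0,1)->E->(0,2) | ant1:(3,1)->N->(2,1)
  grid max=3 at (2,1)
Step 3: ant0:(0,2)->E->(0,3) | ant1:(2,1)->N->(1,1)
  grid max=2 at (2,1)
Final grid:
  0 0 0 1
  0 1 0 0
  0 2 0 0
  0 0 0 0
  0 0 0 0
Max pheromone 2 at (2,1)

Answer: (2,1)=2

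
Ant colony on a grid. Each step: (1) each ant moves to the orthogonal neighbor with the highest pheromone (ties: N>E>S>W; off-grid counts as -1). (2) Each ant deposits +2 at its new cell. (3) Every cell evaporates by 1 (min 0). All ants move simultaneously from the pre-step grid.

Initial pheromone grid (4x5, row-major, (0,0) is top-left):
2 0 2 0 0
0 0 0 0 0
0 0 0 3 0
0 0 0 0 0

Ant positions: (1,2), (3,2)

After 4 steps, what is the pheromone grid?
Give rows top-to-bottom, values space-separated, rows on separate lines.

After step 1: ants at (0,2),(2,2)
  1 0 3 0 0
  0 0 0 0 0
  0 0 1 2 0
  0 0 0 0 0
After step 2: ants at (0,3),(2,3)
  0 0 2 1 0
  0 0 0 0 0
  0 0 0 3 0
  0 0 0 0 0
After step 3: ants at (0,2),(1,3)
  0 0 3 0 0
  0 0 0 1 0
  0 0 0 2 0
  0 0 0 0 0
After step 4: ants at (0,3),(2,3)
  0 0 2 1 0
  0 0 0 0 0
  0 0 0 3 0
  0 0 0 0 0

0 0 2 1 0
0 0 0 0 0
0 0 0 3 0
0 0 0 0 0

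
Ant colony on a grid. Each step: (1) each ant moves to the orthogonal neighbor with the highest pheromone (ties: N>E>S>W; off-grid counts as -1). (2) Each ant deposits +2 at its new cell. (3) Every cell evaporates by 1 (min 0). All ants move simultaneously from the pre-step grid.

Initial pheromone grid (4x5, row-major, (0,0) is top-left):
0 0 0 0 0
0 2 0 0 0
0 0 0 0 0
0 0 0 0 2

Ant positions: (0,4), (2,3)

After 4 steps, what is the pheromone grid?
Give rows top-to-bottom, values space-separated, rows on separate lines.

After step 1: ants at (1,4),(1,3)
  0 0 0 0 0
  0 1 0 1 1
  0 0 0 0 0
  0 0 0 0 1
After step 2: ants at (1,3),(1,4)
  0 0 0 0 0
  0 0 0 2 2
  0 0 0 0 0
  0 0 0 0 0
After step 3: ants at (1,4),(1,3)
  0 0 0 0 0
  0 0 0 3 3
  0 0 0 0 0
  0 0 0 0 0
After step 4: ants at (1,3),(1,4)
  0 0 0 0 0
  0 0 0 4 4
  0 0 0 0 0
  0 0 0 0 0

0 0 0 0 0
0 0 0 4 4
0 0 0 0 0
0 0 0 0 0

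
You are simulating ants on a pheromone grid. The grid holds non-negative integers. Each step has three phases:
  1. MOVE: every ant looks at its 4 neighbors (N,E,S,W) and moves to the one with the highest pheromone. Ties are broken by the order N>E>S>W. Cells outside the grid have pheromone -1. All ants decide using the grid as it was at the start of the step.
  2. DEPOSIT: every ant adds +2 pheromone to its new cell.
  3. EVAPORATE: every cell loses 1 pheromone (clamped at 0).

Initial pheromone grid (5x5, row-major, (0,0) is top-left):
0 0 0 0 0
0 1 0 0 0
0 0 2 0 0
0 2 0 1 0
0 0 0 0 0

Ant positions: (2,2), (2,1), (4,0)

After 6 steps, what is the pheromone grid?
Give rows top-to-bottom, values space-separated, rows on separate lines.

After step 1: ants at (1,2),(2,2),(3,0)
  0 0 0 0 0
  0 0 1 0 0
  0 0 3 0 0
  1 1 0 0 0
  0 0 0 0 0
After step 2: ants at (2,2),(1,2),(3,1)
  0 0 0 0 0
  0 0 2 0 0
  0 0 4 0 0
  0 2 0 0 0
  0 0 0 0 0
After step 3: ants at (1,2),(2,2),(2,1)
  0 0 0 0 0
  0 0 3 0 0
  0 1 5 0 0
  0 1 0 0 0
  0 0 0 0 0
After step 4: ants at (2,2),(1,2),(2,2)
  0 0 0 0 0
  0 0 4 0 0
  0 0 8 0 0
  0 0 0 0 0
  0 0 0 0 0
After step 5: ants at (1,2),(2,2),(1,2)
  0 0 0 0 0
  0 0 7 0 0
  0 0 9 0 0
  0 0 0 0 0
  0 0 0 0 0
After step 6: ants at (2,2),(1,2),(2,2)
  0 0 0 0 0
  0 0 8 0 0
  0 0 12 0 0
  0 0 0 0 0
  0 0 0 0 0

0 0 0 0 0
0 0 8 0 0
0 0 12 0 0
0 0 0 0 0
0 0 0 0 0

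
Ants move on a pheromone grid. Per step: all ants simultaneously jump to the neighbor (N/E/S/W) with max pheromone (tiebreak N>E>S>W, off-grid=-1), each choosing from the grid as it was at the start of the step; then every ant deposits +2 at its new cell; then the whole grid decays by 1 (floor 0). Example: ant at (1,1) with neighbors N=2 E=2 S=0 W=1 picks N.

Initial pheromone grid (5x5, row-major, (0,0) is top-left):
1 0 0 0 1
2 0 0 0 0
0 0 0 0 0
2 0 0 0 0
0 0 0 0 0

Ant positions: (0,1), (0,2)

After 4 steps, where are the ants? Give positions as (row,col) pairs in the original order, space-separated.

Step 1: ant0:(0,1)->W->(0,0) | ant1:(0,2)->E->(0,3)
  grid max=2 at (0,0)
Step 2: ant0:(0,0)->S->(1,0) | ant1:(0,3)->E->(0,4)
  grid max=2 at (1,0)
Step 3: ant0:(1,0)->N->(0,0) | ant1:(0,4)->S->(1,4)
  grid max=2 at (0,0)
Step 4: ant0:(0,0)->S->(1,0) | ant1:(1,4)->N->(0,4)
  grid max=2 at (1,0)

(1,0) (0,4)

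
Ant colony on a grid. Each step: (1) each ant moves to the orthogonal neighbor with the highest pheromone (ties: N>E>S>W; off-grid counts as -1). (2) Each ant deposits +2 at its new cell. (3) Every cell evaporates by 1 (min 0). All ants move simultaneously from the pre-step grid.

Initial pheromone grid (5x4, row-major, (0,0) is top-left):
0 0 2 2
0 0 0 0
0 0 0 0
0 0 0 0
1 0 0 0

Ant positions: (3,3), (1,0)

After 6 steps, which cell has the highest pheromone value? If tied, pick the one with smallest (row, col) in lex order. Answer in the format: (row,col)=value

Step 1: ant0:(3,3)->N->(2,3) | ant1:(1,0)->N->(0,0)
  grid max=1 at (0,0)
Step 2: ant0:(2,3)->N->(1,3) | ant1:(0,0)->E->(0,1)
  grid max=1 at (0,1)
Step 3: ant0:(1,3)->N->(0,3) | ant1:(0,1)->E->(0,2)
  grid max=1 at (0,2)
Step 4: ant0:(0,3)->W->(0,2) | ant1:(0,2)->E->(0,3)
  grid max=2 at (0,2)
Step 5: ant0:(0,2)->E->(0,3) | ant1:(0,3)->W->(0,2)
  grid max=3 at (0,2)
Step 6: ant0:(0,3)->W->(0,2) | ant1:(0,2)->E->(0,3)
  grid max=4 at (0,2)
Final grid:
  0 0 4 4
  0 0 0 0
  0 0 0 0
  0 0 0 0
  0 0 0 0
Max pheromone 4 at (0,2)

Answer: (0,2)=4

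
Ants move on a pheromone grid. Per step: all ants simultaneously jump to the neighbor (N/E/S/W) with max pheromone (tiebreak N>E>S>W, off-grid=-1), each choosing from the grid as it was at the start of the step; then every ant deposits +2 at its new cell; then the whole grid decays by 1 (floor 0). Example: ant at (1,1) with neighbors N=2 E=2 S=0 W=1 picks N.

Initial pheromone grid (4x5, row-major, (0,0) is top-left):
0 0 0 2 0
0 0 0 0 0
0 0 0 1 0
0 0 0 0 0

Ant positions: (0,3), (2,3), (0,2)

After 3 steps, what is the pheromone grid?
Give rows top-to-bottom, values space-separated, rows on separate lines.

After step 1: ants at (0,4),(1,3),(0,3)
  0 0 0 3 1
  0 0 0 1 0
  0 0 0 0 0
  0 0 0 0 0
After step 2: ants at (0,3),(0,3),(0,4)
  0 0 0 6 2
  0 0 0 0 0
  0 0 0 0 0
  0 0 0 0 0
After step 3: ants at (0,4),(0,4),(0,3)
  0 0 0 7 5
  0 0 0 0 0
  0 0 0 0 0
  0 0 0 0 0

0 0 0 7 5
0 0 0 0 0
0 0 0 0 0
0 0 0 0 0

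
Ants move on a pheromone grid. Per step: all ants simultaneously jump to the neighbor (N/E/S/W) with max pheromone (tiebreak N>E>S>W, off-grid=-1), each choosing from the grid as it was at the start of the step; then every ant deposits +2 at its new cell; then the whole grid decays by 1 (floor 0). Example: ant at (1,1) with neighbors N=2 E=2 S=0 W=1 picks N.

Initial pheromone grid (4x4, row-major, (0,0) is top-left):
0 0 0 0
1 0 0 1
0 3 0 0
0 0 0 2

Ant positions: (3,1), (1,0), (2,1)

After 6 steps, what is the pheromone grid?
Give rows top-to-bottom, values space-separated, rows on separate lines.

After step 1: ants at (2,1),(0,0),(1,1)
  1 0 0 0
  0 1 0 0
  0 4 0 0
  0 0 0 1
After step 2: ants at (1,1),(0,1),(2,1)
  0 1 0 0
  0 2 0 0
  0 5 0 0
  0 0 0 0
After step 3: ants at (2,1),(1,1),(1,1)
  0 0 0 0
  0 5 0 0
  0 6 0 0
  0 0 0 0
After step 4: ants at (1,1),(2,1),(2,1)
  0 0 0 0
  0 6 0 0
  0 9 0 0
  0 0 0 0
After step 5: ants at (2,1),(1,1),(1,1)
  0 0 0 0
  0 9 0 0
  0 10 0 0
  0 0 0 0
After step 6: ants at (1,1),(2,1),(2,1)
  0 0 0 0
  0 10 0 0
  0 13 0 0
  0 0 0 0

0 0 0 0
0 10 0 0
0 13 0 0
0 0 0 0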